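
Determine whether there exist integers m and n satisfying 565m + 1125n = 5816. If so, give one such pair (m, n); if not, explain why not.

No such integers exist.

gcd(565, 1125) = 5, so every integer of the form 565m + 1125n is a multiple of 5.
But 5816 = 5·1163 + 1, so 5 ∤ 5816.
So the equation is unsolvable over ℤ.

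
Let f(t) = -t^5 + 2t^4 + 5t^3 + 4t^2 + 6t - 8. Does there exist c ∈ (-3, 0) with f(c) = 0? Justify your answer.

f(-3) = 280 and f(0) = -8, which have opposite signs.
As a polynomial, f is continuous on every closed interval.
The Intermediate Value Theorem then guarantees some c ∈ (-3, 0) with f(c) = 0.

Yes, f has a root in the interval.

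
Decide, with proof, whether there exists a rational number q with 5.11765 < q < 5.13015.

q = 41/8

Multiplying by 8: 8·5.11765 = 40.94120 and 8·5.13015 = 41.04120, so the integer 41 lies strictly between them.
Hence 41/8 is a rational number with 5.11765 < 41/8 < 5.13015.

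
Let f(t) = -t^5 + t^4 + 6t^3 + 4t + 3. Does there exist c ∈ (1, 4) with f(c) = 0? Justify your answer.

f(1) = 13 and f(4) = -365, which have opposite signs.
Since f is a polynomial it is continuous on [1, 4].
So by the Intermediate Value Theorem there is a c strictly between 1 and 4 with f(c) = 0.

Yes, f has a root in the interval.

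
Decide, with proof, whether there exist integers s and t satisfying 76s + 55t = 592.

s = 2, t = 8

76 and 55 are coprime, so 76s + 55t ranges over all of ℤ.
Run the Euclidean algorithm on 76 and 55: 76 = 1·55 + 21, 55 = 2·21 + 13, 21 = 1·13 + 8, 13 = 1·8 + 5, 8 = 1·5 + 3, 5 = 1·3 + 2, 3 = 1·2 + 1, 2 = 2·1 + 0.
Back-substituting, 1 = 3 − 1·2 = 3 − (5 − 1·3) = −5 + 2·3 = −5 + 2·(8 − 1·5) = 2·8 − 3·5 = 2·8 − 3·(13 − 1·8) = −3·13 + 5·8 = −3·13 + 5·(21 − 1·13) = 5·21 − 8·13 = 5·21 − 8·(55 − 2·21) = −8·55 + 21·21 = −8·55 + 21·(76 − 1·55) = 21·76 − 29·55; that is, 76·21 + 55·(-29) = 1.
Multiplying through by 592: s = 21·592 = 12432, t = (-29)·592 = -17168 is a solution.
The general solution is s = 12432 + 55k, t = -17168 − 76k; taking k = -226 gives the smaller pair s = 2, t = 8.
Check: 76·2 + 55·8 = 152 + 440 = 592. ✓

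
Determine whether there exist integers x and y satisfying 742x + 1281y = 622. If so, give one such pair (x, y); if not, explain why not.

gcd(742, 1281) = 7, so every integer of the form 742x + 1281y is a multiple of 7.
But 622 = 7·88 + 6, so 7 ∤ 622.
Hence no integers x, y satisfy the equation.

No such integers exist.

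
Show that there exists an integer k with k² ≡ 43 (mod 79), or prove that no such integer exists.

There is no such integer.

Apply Euler's criterion with the prime 79: 43 is a quadratic residue iff 43^39 ≡ 1 (mod 79), and a non-residue iff it is ≡ −1.
Repeated squaring mod 79: 43^2 = 1849 ≡ 32; 43^4 ≡ 32² = 1024 ≡ 76; 43^8 ≡ 76² = 5776 ≡ 9; 43^16 ≡ 9² = 81 ≡ 2; 43^32 ≡ 2² = 4 ≡ 4.
Since 39 = 32 + 4 + 2 + 1, 43^39 ≡ 4 · 76 · 32 · 43; multiplying out mod 79: 4·76 = 304 ≡ 67, then 67·32 = 2144 ≡ 11, then 11·43 = 473 ≡ 78. Thus 43^39 ≡ 78 ≡ −1 (mod 79).
By Euler's criterion 43 is a quadratic non-residue mod 79: no k satisfies k² ≡ 43 (mod 79).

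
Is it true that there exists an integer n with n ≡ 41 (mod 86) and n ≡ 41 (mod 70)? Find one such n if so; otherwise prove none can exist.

n = 41

gcd(86, 70) = 2. A simultaneous solution exists iff 41 ≡ 41 (mod 2); here 41 mod 2 = 1 = 41 mod 2, so it does.
In fact n = 41 itself already satisfies 41 mod 70 = 41.
Indeed 41 ≡ 41 (mod 86) and 41 ≡ 41 (mod 70).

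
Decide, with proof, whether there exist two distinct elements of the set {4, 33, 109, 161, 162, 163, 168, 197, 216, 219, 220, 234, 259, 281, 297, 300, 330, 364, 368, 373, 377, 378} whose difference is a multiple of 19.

Reduce each element mod 19: 4↦4, 33↦14, 109↦14, 161↦9, 162↦10, 163↦11, 168↦16, 197↦7, 216↦7, 219↦10, 220↦11, 234↦6, 259↦12, 281↦15, 297↦12, 300↦15, 330↦7, 364↦3, 368↦7, 373↦12, 377↦16, 378↦17. The residue 14 repeats (at 33 and 109), and 109 − 33 = 76 = 4·19.

The pair (33, 109) works.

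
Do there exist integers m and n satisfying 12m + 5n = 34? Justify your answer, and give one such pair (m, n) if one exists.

m = 2, n = 2

12 and 5 are coprime, so 12m + 5n ranges over all of ℤ.
Run the Euclidean algorithm on 12 and 5: 12 = 2·5 + 2, 5 = 2·2 + 1, 2 = 2·1 + 0.
Working back up the chain: 1 = 5 − 2·2 = 5 − 2·(12 − 2·5) = −2·12 + 5·5. So 12·(-2) + 5·5 = 1.
Multiplying through by 34: m = (-2)·34 = -68, n = 5·34 = 170 is a solution.
The general solution is m = -68 + 5k, n = 170 − 12k; taking k = 14 gives the smaller pair m = 2, n = 2.
Indeed 12·2 + 5·2 = 24 + 10 = 34.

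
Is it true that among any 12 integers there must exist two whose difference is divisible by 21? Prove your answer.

No, the set {21, 22, 23, 24, 25, 26, 27, 28, 29, 30, 31, 32} is a counterexample.

Consider the 12 integers 21, 22, …, 32. They lie in distinct residue classes modulo 21, since 12 ≤ 21.
No two share a residue, so no pair has difference divisible by 21; the claim fails for this set.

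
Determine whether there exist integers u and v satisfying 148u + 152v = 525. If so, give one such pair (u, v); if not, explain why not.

Any value of 148u + 152v is a multiple of gcd(148, 152) = 4.
However 525 leaves remainder 1 on division by 4.
Therefore 148u + 152v = 525 has no solution in integers.

There are no such integers.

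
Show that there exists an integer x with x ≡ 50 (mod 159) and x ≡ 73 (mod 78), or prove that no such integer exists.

Both moduli are multiples of 3 = gcd(159, 78), so any solution would satisfy x ≡ 50 and x ≡ 73 modulo 3 simultaneously.
These are incompatible: 50 − 73 = -23 is not divisible by 3.
Therefore no such x exists.

No, no such integer exists.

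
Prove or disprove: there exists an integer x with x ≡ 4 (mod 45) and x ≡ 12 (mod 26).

The moduli 45 and 26 are coprime, so by the Chinese Remainder Theorem a unique solution modulo 1170 exists.
Write x = 4 + 45t and require 4 + 45t ≡ 12 (mod 26), i.e. 45t ≡ 8 (mod 26).
45 ≡ 19 (mod 26), so this reads 19t ≡ 8 (mod 26). Since 19·11 = 209 = 8·26 + 1, the inverse of 19 mod 26 is 11.
Multiplying by 11: t ≡ 11·8 = 88 ≡ 10 (mod 26).
Taking t = 10 gives x = 4 + 45·10 = 454.
Verify: 454 = 10·45 + 4 and 454 = 17·26 + 12. ✓

x = 454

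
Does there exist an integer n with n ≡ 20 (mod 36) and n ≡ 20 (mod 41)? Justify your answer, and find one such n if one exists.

Since 36 and 41 share no common factor, CRT says the pair of congruences has a solution (unique mod 1476).
Any solution of the first congruence is n = 20 + 36t; substituting into the second, 36t ≡ 20 − 20 ≡ 0 (mod 41).
t = 0 satisfies this.
With t = 0: n = 20 + 36·0 = 20.
Indeed 20 ≡ 20 (mod 36) and 20 ≡ 20 (mod 41).

n = 20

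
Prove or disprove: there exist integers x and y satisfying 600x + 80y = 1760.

gcd(600, 80) = 40, and 40 divides 1760, so integer solutions exist.
Dividing through by 40 reduces the equation to 15x + 2y = 44.
Dividing repeatedly: 15 = 7·2 + 1, 2 = 2·1 + 0.
Working back up the chain: 1 = 15 − 7·2. So 15·1 + 2·(-7) = 1.
Multiplying through by 44: x = 1·44 = 44, y = (-7)·44 = -308 is a solution.
Subtracting 22·2 from x and adding 22·15 to y gives the tidier solution (0, 22).
Check: 600·0 + 80·22 = 0 + 1760 = 1760. ✓

x = 0, y = 22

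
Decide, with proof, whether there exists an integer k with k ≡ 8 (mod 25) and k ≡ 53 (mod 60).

k = 233

The moduli are not coprime: gcd(25, 60) = 5. Compatibility requires 5 ∣ (53 − 8) = 45, which holds, so solutions exist.
Put k = 8 + 25t, so we need 25t ≡ 45 (mod 60), equivalently (divide by 5) 5t ≡ 9 (mod 12).
To invert 5 modulo 12: 12 = 2·5 + 2, 5 = 2·2 + 1, 2 = 2·1 + 0, and unwinding, 1 = 5 − 2·2 = 5 − 2·(12 − 2·5) = −2·12 + 5·5. Thus 5⁻¹ ≡ 5 (mod 12).
Therefore t ≡ 5·9 = 45 ≡ 9 (mod 12).
Then k = 8 + 25·9 = 233.
Indeed 233 ≡ 8 (mod 25) and 233 ≡ 53 (mod 60).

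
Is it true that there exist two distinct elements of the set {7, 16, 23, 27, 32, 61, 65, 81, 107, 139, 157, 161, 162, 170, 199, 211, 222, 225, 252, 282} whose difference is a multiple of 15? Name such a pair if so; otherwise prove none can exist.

7 and 157 are such a pair.

7 mod 15 = 7 and 157 mod 15 = 7, so 157 − 7 = 150 = 10·15.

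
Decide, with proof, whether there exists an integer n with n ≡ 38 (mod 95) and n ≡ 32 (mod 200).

No such integer exists.

Reduce both congruences modulo 5, which divides 95 and 200: they say n ≡ 38 (mod 5) and n ≡ 32 (mod 5).
These are incompatible: 38 − 32 = 6 is not divisible by 5.
Therefore no such n exists.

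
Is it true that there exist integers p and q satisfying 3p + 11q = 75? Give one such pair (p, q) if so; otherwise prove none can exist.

3 and 11 are coprime, so 3p + 11q ranges over all of ℤ.
Dividing repeatedly: 11 = 3·3 + 2, 3 = 1·2 + 1, 2 = 2·1 + 0.
Unwinding: 1 = 3 − 1·2 = 3 − (11 − 3·3) = −11 + 4·3, i.e. 3·4 + 11·(-1) = 1.
Scaling by 75 gives the particular solution (p, q) = (300, -75).
The general solution is p = 300 + 11k, q = -75 − 3k; taking k = -27 gives the smaller pair p = 3, q = 6.
Indeed 3·3 + 11·6 = 9 + 66 = 75.

p = 3, q = 6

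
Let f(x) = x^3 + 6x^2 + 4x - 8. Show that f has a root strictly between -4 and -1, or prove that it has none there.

Such a root exists.

f(-4) = 8 and f(-1) = -7, which have opposite signs.
Since f is a polynomial it is continuous on [-4, -1].
By the Intermediate Value Theorem f must vanish at some point of (-4, -1).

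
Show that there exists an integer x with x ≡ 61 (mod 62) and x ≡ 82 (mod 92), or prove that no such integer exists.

No, no such integer exists.

Reduce both congruences modulo 2, which divides 62 and 92: they say x ≡ 61 (mod 2) and x ≡ 82 (mod 2).
However 61 ≡ 1 and 82 ≡ 0 (mod 2), and 1 ≠ 0.
So no integer satisfies both congruences.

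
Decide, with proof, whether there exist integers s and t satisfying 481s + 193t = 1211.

s = 29, t = -66

481 and 193 are coprime, so 481s + 193t ranges over all of ℤ.
Dividing repeatedly: 481 = 2·193 + 95, 193 = 2·95 + 3, 95 = 31·3 + 2, 3 = 1·2 + 1, 2 = 2·1 + 0.
Back-substituting, 1 = 3 − 1·2 = 3 − (95 − 31·3) = −95 + 32·3 = −95 + 32·(193 − 2·95) = 32·193 − 65·95 = 32·193 − 65·(481 − 2·193) = −65·481 + 162·193; that is, 481·(-65) + 193·162 = 1.
Scaling by 1211 gives the particular solution (s, t) = (-78715, 196182).
The general solution is s = -78715 + 193k, t = 196182 − 481k; taking k = 408 gives the smaller pair s = 29, t = -66.
Indeed 481·29 + 193·(-66) = 13949 − 12738 = 1211.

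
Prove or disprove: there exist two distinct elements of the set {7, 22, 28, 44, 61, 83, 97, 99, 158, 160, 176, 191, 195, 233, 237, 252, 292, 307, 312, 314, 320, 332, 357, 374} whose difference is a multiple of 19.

Both 7 and 83 leave remainder 7 on division by 19; their difference 76 = 4·19 is a multiple of 19.

7 and 83 are such a pair.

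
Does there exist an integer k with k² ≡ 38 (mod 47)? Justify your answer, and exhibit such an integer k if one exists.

47 is prime, so by Euler's criterion 38 is a square mod 47 iff 38^((47−1)/2) = 38^23 ≡ 1 (mod 47).
Repeated squaring mod 47: 38^2 = 1444 ≡ 34; 38^4 ≡ 34² = 1156 ≡ 28; 38^8 ≡ 28² = 784 ≡ 32; 38^16 ≡ 32² = 1024 ≡ 37.
Since 23 = 16 + 4 + 2 + 1, 38^23 ≡ 37 · 28 · 34 · 38; multiplying out mod 47: 37·28 = 1036 ≡ 2, then 2·34 = 68 ≡ 21, then 21·38 = 798 ≡ 46. Thus 38^23 ≡ 46 ≡ −1 (mod 47).
The value −1 means 38 is a non-residue modulo 47, so k² ≡ 38 (mod 47) is impossible.

No, no such integer exists.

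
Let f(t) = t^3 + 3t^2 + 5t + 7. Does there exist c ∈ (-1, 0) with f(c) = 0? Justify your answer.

No such root exists.

Evaluate at the endpoints: f(-1) = 4, f(0) = 7 — same sign (positive).
The derivative f'(t) = 3t^2 + 6t + 5 is a quadratic with discriminant 6² − 4·3·5 = -24 < 0; it never vanishes, so it is always positive (sign of the leading coefficient).
Hence f is strictly increasing on ℝ, and in particular on [-1, 0]. A strictly monotone function with same-sign endpoint values stays positive on the whole interval, so f has no zero in (-1, 0).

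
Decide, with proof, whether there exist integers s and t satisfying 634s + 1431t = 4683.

Since gcd(634, 1431) = 1, every integer is an integer combination of 634 and 1431.
Run the Euclidean algorithm on 1431 and 634: 1431 = 2·634 + 163, 634 = 3·163 + 145, 163 = 1·145 + 18, 145 = 8·18 + 1, 18 = 18·1 + 0.
Working back up the chain: 1 = 145 − 8·18 = 145 − 8·(163 − 1·145) = −8·163 + 9·145 = −8·163 + 9·(634 − 3·163) = 9·634 − 35·163 = 9·634 − 35·(1431 − 2·634) = −35·1431 + 79·634. So 634·79 + 1431·(-35) = 1.
Multiplying through by 4683: s = 79·4683 = 369957, t = (-35)·4683 = -163905 is a solution.
The general solution is s = 369957 + 1431k, t = -163905 − 634k; taking k = -258 gives the smaller pair s = 759, t = -333.
Indeed 634·759 + 1431·(-333) = 481206 − 476523 = 4683.

s = 759, t = -333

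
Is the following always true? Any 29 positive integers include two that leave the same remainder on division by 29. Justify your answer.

No, the set {81, 82, 83, 84, 85, 86, 87, 88, 89, 90, 91, 92, 93, 94, 95, 96, 97, 98, 99, 100, 101, 102, 103, 104, 105, 106, 107, 108, 109} is a counterexample.

Take the 29 consecutive integers 81, 82, …, 109: their residues mod 29 are all distinct because 29 ≤ 29.
Hence this collection has no pair with equal remainders mod 29, disproving the claim.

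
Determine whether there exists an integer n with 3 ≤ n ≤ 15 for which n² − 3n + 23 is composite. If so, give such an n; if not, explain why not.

At n = 13: 13² − 3·13 + 23 = 153 = 3·51, which is composite.

n = 13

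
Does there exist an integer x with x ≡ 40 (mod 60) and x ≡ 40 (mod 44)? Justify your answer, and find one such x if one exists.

x = 40

Here gcd(60, 44) = 4, and both 40 and 40 leave remainder 0 mod 4, so the system is consistent.
In fact x = 40 itself already satisfies 40 mod 44 = 40.
Verify: 40 = 0·60 + 40 and 40 = 0·44 + 40. ✓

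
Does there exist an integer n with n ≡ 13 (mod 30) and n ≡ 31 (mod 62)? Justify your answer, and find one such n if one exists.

n = 403

The moduli are not coprime: gcd(30, 62) = 2. Compatibility requires 2 ∣ (31 − 13) = 18, which holds, so solutions exist.
Write n = 13 + 30t. Then 30t ≡ 31 − 13 ≡ 18 (mod 62); dividing through by 2 gives 15t ≡ 9 (mod 31).
Note 15·29 = 435 ≡ 1 (mod 31) (as 435 − 1 = 14·31), so 15⁻¹ ≡ 29.
Therefore t ≡ 29·9 = 261 ≡ 13 (mod 31).
Then n = 13 + 30·13 = 403.
Verify: 403 = 13·30 + 13 and 403 = 6·62 + 31. ✓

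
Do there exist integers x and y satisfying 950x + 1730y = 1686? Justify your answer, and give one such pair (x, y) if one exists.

Any value of 950x + 1730y is a multiple of gcd(950, 1730) = 10.
But 1686 = 10·168 + 6, so 10 ∤ 1686.
So the equation is unsolvable over ℤ.

No, no such integers exist.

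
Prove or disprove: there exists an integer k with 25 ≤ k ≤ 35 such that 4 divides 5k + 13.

k = 27

Try k = 27: 5·27 + 13 = 148 = 37·4, which is divisible by 4.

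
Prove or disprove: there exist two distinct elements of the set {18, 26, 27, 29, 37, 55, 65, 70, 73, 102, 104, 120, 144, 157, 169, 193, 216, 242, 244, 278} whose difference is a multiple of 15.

27 mod 15 = 12 and 102 mod 15 = 12, so 102 − 27 = 75 = 5·15.

27 and 102 are such a pair.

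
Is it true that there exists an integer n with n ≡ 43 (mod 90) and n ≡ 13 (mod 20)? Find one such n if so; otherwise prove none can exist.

n = 133

gcd(90, 20) = 10. A simultaneous solution exists iff 43 ≡ 13 (mod 10); here 43 mod 10 = 3 = 13 mod 10, so it does.
Step through n = 43, 43 + 90, 43 + 2·90, …: the values 43, 133 reduce mod 20 to 3, 13. The value 133 hits 13.
Check: 133 mod 90 = 43, 133 mod 20 = 13. ✓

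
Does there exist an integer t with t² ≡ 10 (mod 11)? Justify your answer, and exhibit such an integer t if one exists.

Computing t² mod 11 for t = 0, 1, …, 5 (enough, by the symmetry t ↦ 11 − t) gives 0, 1, 4, 9, 5, 3.
The set of squares mod 11 is therefore {0, 1, 3, 4, 5, 9}, which does not contain 10.
Hence no integer t has t² ≡ 10 (mod 11).

There is no such integer.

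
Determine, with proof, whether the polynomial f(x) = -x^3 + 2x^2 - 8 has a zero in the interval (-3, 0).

Yes, f has a root in the interval.

f(-3) = 37 and f(0) = -8, which have opposite signs.
As a polynomial, f is continuous on every closed interval.
By the Intermediate Value Theorem, f takes the value 0 somewhere in the open interval.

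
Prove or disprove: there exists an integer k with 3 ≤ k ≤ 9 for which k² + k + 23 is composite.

At k = 8: 8² + 8 + 23 = 95 = 5·19, which is composite.

k = 8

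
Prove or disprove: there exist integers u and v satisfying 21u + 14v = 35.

u = 1, v = 1

Since gcd(21, 14) = 7 and 35 = 7·5, Bézout's identity guarantees a solution.
Dividing through by 7 reduces the equation to 3u + 2v = 5.
Dividing repeatedly: 3 = 1·2 + 1, 2 = 2·1 + 0.
Back-substituting, 1 = 3 − 1·2; that is, 3·1 + 2·(-1) = 1.
Times 5: 3·5 + 2·(-5) = 5, so (5, -5) solves it.
Subtracting 2·2 from u and adding 2·3 to v gives the tidier solution (1, 1).
Indeed 21·1 + 14·1 = 21 + 14 = 35.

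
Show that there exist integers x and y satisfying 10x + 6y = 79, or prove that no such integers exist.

No such integers exist.

Both 10 and 6 are divisible by gcd(10, 6) = 2, hence so is any combination 10x + 6y.
But 79 = 2·39 + 1, so 2 ∤ 79.
Hence no integers x, y satisfy the equation.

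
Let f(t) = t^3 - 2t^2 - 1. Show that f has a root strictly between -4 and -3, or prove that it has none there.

f has no root in that interval.

f(-4) = -97 and f(-3) = -46, both negative, so a sign-change argument is unavailable; we show f keeps this sign on the whole interval.
Substitute t = -3 − u, where 0 < u < 1 on the interval. Expanding, f(-3 − u) = -u^3 - 11u^2 - 39u - 46.
All 4 nonzero coefficients of this polynomial in u are negative; hence for u > 0 the value is a sum of negative terms (the constant -46 among them).
So f is strictly negative on (-4, -3); no root exists in the interval.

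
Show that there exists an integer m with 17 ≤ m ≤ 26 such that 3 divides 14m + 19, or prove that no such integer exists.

Scanning upward from m = 17 gives 257, 271, none divisible by 3. Try m = 19: 14·19 + 19 = 285 = 95·3, which is divisible by 3.

m = 19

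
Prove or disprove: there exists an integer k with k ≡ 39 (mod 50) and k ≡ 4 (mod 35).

gcd(50, 35) = 5. A simultaneous solution exists iff 39 ≡ 4 (mod 5); here 39 mod 5 = 4 = 4 mod 5, so it does.
The smallest candidate k = 39 works directly: 39 ≡ 4 (mod 35).
Indeed 39 ≡ 39 (mod 50) and 39 ≡ 4 (mod 35).

k = 39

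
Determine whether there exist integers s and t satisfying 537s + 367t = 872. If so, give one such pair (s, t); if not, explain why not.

537 and 367 are coprime, so 537s + 367t ranges over all of ℤ.
Run the Euclidean algorithm on 537 and 367: 537 = 1·367 + 170, 367 = 2·170 + 27, 170 = 6·27 + 8, 27 = 3·8 + 3, 8 = 2·3 + 2, 3 = 1·2 + 1, 2 = 2·1 + 0.
Working back up the chain: 1 = 3 − 1·2 = 3 − (8 − 2·3) = −8 + 3·3 = −8 + 3·(27 − 3·8) = 3·27 − 10·8 = 3·27 − 10·(170 − 6·27) = −10·170 + 63·27 = −10·170 + 63·(367 − 2·170) = 63·367 − 136·170 = 63·367 − 136·(537 − 1·367) = −136·537 + 199·367. So 537·(-136) + 367·199 = 1.
Scaling by 872 gives the particular solution (s, t) = (-118592, 173528).
Adding 324·367 to s and subtracting 324·537 from t gives the tidier solution (316, -460).
Indeed 537·316 + 367·(-460) = 169692 − 168820 = 872.

s = 316, t = -460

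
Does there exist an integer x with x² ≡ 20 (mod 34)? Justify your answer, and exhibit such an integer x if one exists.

No such integer exists.

Reduce modulo 17, which divides 34: we would need x² ≡ 3 (mod 17).
Squares mod 17 repeat after x = 8 (as (−x)² = x²); for x = 0..8 they are 0, 1, 4, 9, 16, 8, 2, 15, 13.
So the quadratic residues mod 17 are {0, 1, 2, 4, 8, 9, 13, 15, 16}, and 3 is not among them.
Hence no integer x has x² ≡ 20 (mod 34).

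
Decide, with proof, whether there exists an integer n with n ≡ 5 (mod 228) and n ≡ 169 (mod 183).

There is no such integer.

Reduce both congruences modulo 3, which divides 228 and 183: they say n ≡ 5 (mod 3) and n ≡ 169 (mod 3).
These are incompatible: 5 − 169 = -164 is not divisible by 3.
So no integer satisfies both congruences.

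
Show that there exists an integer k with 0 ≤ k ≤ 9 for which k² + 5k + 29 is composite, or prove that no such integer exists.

k = 1

At k = 1: 1² + 5·1 + 29 = 35 = 5·7, which is composite.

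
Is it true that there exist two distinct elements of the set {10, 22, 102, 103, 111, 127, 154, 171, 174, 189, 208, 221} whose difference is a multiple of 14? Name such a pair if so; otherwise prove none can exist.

No such pair exists.

Reduce each element modulo 14: 10↦10, 22↦8, 102↦4, 103↦5, 111↦13, 127↦1, 154↦0, 171↦3, 174↦6, 189↦7, 208↦12, 221↦11.
All 12 residues are distinct, so no two elements differ by a multiple of 14.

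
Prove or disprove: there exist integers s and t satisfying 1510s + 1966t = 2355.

Any value of 1510s + 1966t is a multiple of gcd(1510, 1966) = 2.
However 2355 leaves remainder 1 on division by 2.
Therefore 1510s + 1966t = 2355 has no solution in integers.

No such integers exist.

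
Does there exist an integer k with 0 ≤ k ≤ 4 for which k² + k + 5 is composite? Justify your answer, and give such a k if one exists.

At k = 4: 4² + 4 + 5 = 25 = 5·5, which is composite.

k = 4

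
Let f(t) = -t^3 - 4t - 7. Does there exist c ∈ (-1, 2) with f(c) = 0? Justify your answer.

f(-1) = -2 and f(2) = -23, both negative.
The derivative f'(t) = -3t^2 - 4 is a quadratic with discriminant 0² − 4·(-3)·(-4) = -48 < 0; it never vanishes, so it is always negative (sign of the leading coefficient).
So f is strictly decreasing; between -1 and 2 its values lie between f(-1) = -2 and f(2) = -23, all negative. Therefore f has no root in (-1, 2).

f has no root in that interval.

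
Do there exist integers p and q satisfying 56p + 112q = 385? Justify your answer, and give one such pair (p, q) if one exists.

Any value of 56p + 112q is a multiple of gcd(56, 112) = 56.
However 385 leaves remainder 49 on division by 56.
So the equation is unsolvable over ℤ.

No such integers exist.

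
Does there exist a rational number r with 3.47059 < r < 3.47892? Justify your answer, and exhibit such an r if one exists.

Multiplying by 19: 19·3.47059 = 65.94121 and 19·3.47892 = 66.09948, so the integer 66 lies strictly between them.
Hence 66/19 is a rational number with 3.47059 < 66/19 < 3.47892.

r = 66/19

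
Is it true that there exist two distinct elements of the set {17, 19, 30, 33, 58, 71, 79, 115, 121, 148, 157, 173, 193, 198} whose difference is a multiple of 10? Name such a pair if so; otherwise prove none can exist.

17 and 157 are such a pair.

Reduce each element mod 10: 17↦7, 19↦9, 30↦0, 33↦3, 58↦8, 71↦1, 79↦9, 115↦5, 121↦1, 148↦8, 157↦7, 173↦3, 193↦3, 198↦8. The residue 7 repeats (at 17 and 157), and 157 − 17 = 140 = 14·10.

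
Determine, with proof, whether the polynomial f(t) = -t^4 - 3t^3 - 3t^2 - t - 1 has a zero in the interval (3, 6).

f(3) = -193 and f(6) = -2059, both negative, so a sign-change argument is unavailable; we show f keeps this sign on the whole interval.
Substitute t = 3 + u, where 0 < u < 3 on the interval. Expanding, f(3 + u) = -u^4 - 15u^3 - 84u^2 - 208u - 193.
The nonzero coefficients here are all negative, so for u > 0 every term is negative (or zero), and the constant term -193 is strictly negative.
So f is strictly negative on (3, 6); no root exists in the interval.

No.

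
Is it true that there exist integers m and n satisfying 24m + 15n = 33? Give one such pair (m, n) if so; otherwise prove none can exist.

Since gcd(24, 15) = 3 and 33 = 3·11, Bézout's identity guarantees a solution.
Dividing through by 3 reduces the equation to 8m + 5n = 11.
Euclidean algorithm: 8 = 1·5 + 3, 5 = 1·3 + 2, 3 = 1·2 + 1, 2 = 2·1 + 0.
Unwinding: 1 = 3 − 1·2 = 3 − (5 − 1·3) = −5 + 2·3 = −5 + 2·(8 − 1·5) = 2·8 − 3·5, i.e. 8·2 + 5·(-3) = 1.
Scaling by 11 gives the particular solution (m, n) = (22, -33).
Subtracting 4·5 from m and adding 4·8 to n gives the tidier solution (2, -1).
Indeed 24·2 + 15·(-1) = 48 − 15 = 33.

m = 2, n = -1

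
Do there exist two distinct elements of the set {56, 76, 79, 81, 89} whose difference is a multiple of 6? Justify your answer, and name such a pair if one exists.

Reduce each element modulo 6: 56↦2, 76↦4, 79↦1, 81↦3, 89↦5.
These 5 residues are pairwise different, hence no difference of two elements is divisible by 6.

No such pair exists.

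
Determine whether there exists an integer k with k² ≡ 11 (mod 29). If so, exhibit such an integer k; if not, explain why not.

No, no such integer exists.

29 is prime, so by Euler's criterion 11 is a square mod 29 iff 11^((29−1)/2) = 11^14 ≡ 1 (mod 29).
Squaring successively (mod 29): 11^2 = 121 ≡ 5; 11^4 ≡ 5² = 25 ≡ 25; 11^8 ≡ 25² = 625 ≡ 16.
Since 14 = 8 + 4 + 2, 11^14 ≡ 16 · 25 · 5; multiplying out mod 29: 16·25 = 400 ≡ 23, then 23·5 = 115 ≡ 28. Thus 11^14 ≡ 28 ≡ −1 (mod 29).
The value −1 means 11 is a non-residue modulo 29, so k² ≡ 11 (mod 29) is impossible.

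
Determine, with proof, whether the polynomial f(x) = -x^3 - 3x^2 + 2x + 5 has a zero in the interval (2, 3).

The endpoint values f(2) = -11 and f(3) = -43 are both negative. Claim: f(x) < 0 for every x in (2, 3).
Shift to the endpoint 2: with x = 2 + u (0 < u < 1), one computes f(2 + u) = -u^3 - 9u^2 - 22u - 11.
All 4 nonzero coefficients of this polynomial in u are negative; hence for u > 0 the value is a sum of negative terms (the constant -11 among them).
So f is strictly negative on (2, 3); no root exists in the interval.

No such root exists.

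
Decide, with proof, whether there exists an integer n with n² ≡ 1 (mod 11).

Take n = 1. Then 1² = 1, and since 0 ≤ 1 < 11 this is already reduced: 1² ≡ 1 (mod 11).

n = 1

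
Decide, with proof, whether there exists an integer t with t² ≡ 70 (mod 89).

89 is prime, so by Euler's criterion 70 is a square mod 89 iff 70^((89−1)/2) = 70^44 ≡ 1 (mod 89).
Squaring successively (mod 89): 70^2 = 4900 ≡ 5; 70^4 ≡ 5² = 25 ≡ 25; 70^8 ≡ 25² = 625 ≡ 2; 70^16 ≡ 2² = 4 ≡ 4; 70^32 ≡ 4² = 16 ≡ 16.
Since 44 = 32 + 8 + 4, 70^44 ≡ 16 · 2 · 25; multiplying out mod 89: 16·2 = 32 ≡ 32, then 32·25 = 800 ≡ 88. Thus 70^44 ≡ 88 ≡ −1 (mod 89).
The value −1 means 70 is a non-residue modulo 89, so t² ≡ 70 (mod 89) is impossible.

No such integer exists.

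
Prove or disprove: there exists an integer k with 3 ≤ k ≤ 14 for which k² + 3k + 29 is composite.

At k = 4: 4² + 3·4 + 29 = 57 = 3·19, which is composite.

k = 4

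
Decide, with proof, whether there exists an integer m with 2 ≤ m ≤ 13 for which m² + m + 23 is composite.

At m = 3: 3² + 3 + 23 = 35 = 5·7, which is composite.

m = 3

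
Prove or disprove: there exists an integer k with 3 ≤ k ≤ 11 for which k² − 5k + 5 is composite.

k = 10

At k = 10: 10² − 5·10 + 5 = 55 = 5·11, which is composite.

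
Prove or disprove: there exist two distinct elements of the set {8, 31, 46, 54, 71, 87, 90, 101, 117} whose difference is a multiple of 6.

Both 54 and 90 leave remainder 0 on division by 6; their difference 36 = 6·6 is a multiple of 6.

54 and 90 are such a pair.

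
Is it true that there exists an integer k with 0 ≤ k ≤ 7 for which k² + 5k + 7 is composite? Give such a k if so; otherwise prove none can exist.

At k = 5: 5² + 5·5 + 7 = 57 = 3·19, which is composite.

k = 5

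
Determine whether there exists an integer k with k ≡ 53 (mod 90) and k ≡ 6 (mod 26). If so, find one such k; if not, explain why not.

No such integer exists.

gcd(90, 26) = 2. If k ≡ 53 (mod 90) and k ≡ 6 (mod 26), then k ≡ 53 (mod 2) and k ≡ 6 (mod 2).
But 53 mod 2 = 1 while 6 mod 2 = 0, a contradiction.
Therefore no such k exists.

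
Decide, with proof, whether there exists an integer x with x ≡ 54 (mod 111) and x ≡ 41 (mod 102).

No such integer exists.

gcd(111, 102) = 3. If x ≡ 54 (mod 111) and x ≡ 41 (mod 102), then x ≡ 54 (mod 3) and x ≡ 41 (mod 3).
However 54 ≡ 0 and 41 ≡ 2 (mod 3), and 0 ≠ 2.
Therefore no such x exists.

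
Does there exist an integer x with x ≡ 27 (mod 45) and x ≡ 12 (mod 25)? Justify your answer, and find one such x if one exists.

The moduli are not coprime: gcd(45, 25) = 5. Compatibility requires 5 ∣ (12 − 27) = -15, which holds, so solutions exist.
The integers ≡ 27 (mod 45) are 27, 72, 117, 162, …; their remainders mod 25 are 2, 22, 17, 12, so x = 162 is the first that is ≡ 12 (mod 25).
Verify: 162 = 3·45 + 27 and 162 = 6·25 + 12. ✓

x = 162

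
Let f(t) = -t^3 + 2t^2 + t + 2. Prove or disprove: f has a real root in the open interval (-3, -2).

No.

The endpoint values f(-3) = 44 and f(-2) = 16 are both positive. Claim: f(t) > 0 for every t in (-3, -2).
Substitute t = -2 − u, where 0 < u < 1 on the interval. Expanding, f(-2 − u) = u^3 + 8u^2 + 19u + 16.
All 4 nonzero coefficients of this polynomial in u are positive; hence for u > 0 the value is a sum of positive terms (the constant 16 among them).
Therefore f(t) > 0 throughout (-3, -2), and f has no zero there.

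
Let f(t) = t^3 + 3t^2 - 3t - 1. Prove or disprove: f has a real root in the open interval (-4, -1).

f(-4) = -5 and f(-1) = 4, which have opposite signs.
f is continuous everywhere (it is a polynomial), in particular on [-4, -1].
By the Intermediate Value Theorem, f takes the value 0 somewhere in the open interval.

Yes, f has a root in the interval.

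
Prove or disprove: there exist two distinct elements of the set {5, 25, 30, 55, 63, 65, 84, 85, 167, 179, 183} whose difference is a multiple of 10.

Reduce each element mod 10: 5↦5, 25↦5, 30↦0, 55↦5, 63↦3, 65↦5, 84↦4, 85↦5, 167↦7, 179↦9, 183↦3. The residue 5 repeats (at 5 and 25), and 25 − 5 = 20 = 2·10.

The pair (5, 25) works.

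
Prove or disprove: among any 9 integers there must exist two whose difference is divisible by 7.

Each integer lies in one of the 7 residue classes modulo 7.
With 9 integers and only 7 classes, the pigeonhole principle forces two of them, say a and b, into the same class.
Their difference a − b is then a multiple of 7.

True.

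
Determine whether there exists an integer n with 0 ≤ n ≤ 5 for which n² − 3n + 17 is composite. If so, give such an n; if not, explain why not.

n = 4

At n = 4: 4² − 3·4 + 17 = 21 = 3·7, which is composite.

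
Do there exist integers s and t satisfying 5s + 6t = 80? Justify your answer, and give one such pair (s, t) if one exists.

5 and 6 are coprime, so 5s + 6t ranges over all of ℤ.
Run the Euclidean algorithm on 6 and 5: 6 = 1·5 + 1, 5 = 5·1 + 0.
Working back up the chain: 1 = 6 − 1·5. So 5·(-1) + 6·1 = 1.
Scaling by 80 gives the particular solution (s, t) = (-80, 80).
The general solution is s = -80 + 6k, t = 80 − 5k; taking k = 14 gives the smaller pair s = 4, t = 10.
Indeed 5·4 + 6·10 = 20 + 60 = 80.

s = 4, t = 10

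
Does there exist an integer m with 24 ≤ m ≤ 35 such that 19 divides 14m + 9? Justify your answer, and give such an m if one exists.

There is no such integer m in that range.

At m = 24, 14·24 + 9 = 345 ≡ 3 (mod 19), and each step in m adds 14, giving residues 3, 17, 12, 7, 2, 16, 11, 6, 1, 15, 10, 5 for m = 24, 25, …, 35.
The residue 0 does not occur, so no m in [24, 35] makes 14m + 9 a multiple of 19.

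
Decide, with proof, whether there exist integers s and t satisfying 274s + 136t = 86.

s = 43, t = -86

Since gcd(274, 136) = 2 and 86 = 2·43, Bézout's identity guarantees a solution.
Dividing through by 2 reduces the equation to 137s + 68t = 43.
Dividing repeatedly: 137 = 2·68 + 1, 68 = 68·1 + 0.
Back-substituting, 1 = 137 − 2·68; that is, 137·1 + 68·(-2) = 1.
Multiplying through by 43: s = 1·43 = 43, t = (-2)·43 = -86 is a solution.
Indeed 274·43 + 136·(-86) = 11782 − 11696 = 86.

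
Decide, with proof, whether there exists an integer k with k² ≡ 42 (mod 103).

No such integer exists.

103 is prime, so by Euler's criterion 42 is a square mod 103 iff 42^((103−1)/2) = 42^51 ≡ 1 (mod 103).
Repeated squaring mod 103: 42^2 = 1764 ≡ 13; 42^4 ≡ 13² = 169 ≡ 66; 42^8 ≡ 66² = 4356 ≡ 30; 42^16 ≡ 30² = 900 ≡ 76; 42^32 ≡ 76² = 5776 ≡ 8.
Since 51 = 32 + 16 + 2 + 1, 42^51 ≡ 8 · 76 · 13 · 42; multiplying out mod 103: 8·76 = 608 ≡ 93, then 93·13 = 1209 ≡ 76, then 76·42 = 3192 ≡ 102. Thus 42^51 ≡ 102 ≡ −1 (mod 103).
By Euler's criterion 42 is a quadratic non-residue mod 103: no k satisfies k² ≡ 42 (mod 103).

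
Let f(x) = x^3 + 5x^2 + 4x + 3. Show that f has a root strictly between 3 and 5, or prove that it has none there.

f has no root in that interval.

The endpoint values f(3) = 87 and f(5) = 273 are both positive. Claim: f(x) > 0 for every x in (3, 5).
Shift to the endpoint 3: with x = 3 + u (0 < u < 2), one computes f(3 + u) = u^3 + 14u^2 + 61u + 87.
The nonzero coefficients here are all positive, so for u > 0 every term is positive (or zero), and the constant term 87 is strictly positive.
So f is strictly positive on (3, 5); no root exists in the interval.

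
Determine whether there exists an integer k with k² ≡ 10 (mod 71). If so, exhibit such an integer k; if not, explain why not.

k = 62

k = 62 works: 62² = 3844, and 3844 − 10 = 3834 = 54·71.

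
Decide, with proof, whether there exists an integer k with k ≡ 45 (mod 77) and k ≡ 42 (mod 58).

k = 738

Since 77 and 58 share no common factor, CRT says the pair of congruences has a solution (unique mod 4466).
Write k = 45 + 77t and require 45 + 77t ≡ 42 (mod 58), i.e. 77t ≡ 55 (mod 58).
77 ≡ 19 (mod 58), so this reads 19t ≡ 55 (mod 58). Since 19·55 = 1045 = 18·58 + 1, the inverse of 19 mod 58 is 55.
Therefore t ≡ 55·55 = 3025 ≡ 9 (mod 58).
Taking t = 9 gives k = 45 + 77·9 = 738.
Check: 738 mod 77 = 45, 738 mod 58 = 42. ✓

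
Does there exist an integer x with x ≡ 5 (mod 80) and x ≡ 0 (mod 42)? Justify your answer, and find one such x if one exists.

gcd(80, 42) = 2. If x ≡ 5 (mod 80) and x ≡ 0 (mod 42), then x ≡ 5 (mod 2) and x ≡ 0 (mod 2).
These are incompatible: 5 − 0 = 5 is not divisible by 2.
So no integer satisfies both congruences.

No such integer exists.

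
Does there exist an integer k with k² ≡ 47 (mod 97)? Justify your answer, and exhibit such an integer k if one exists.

Take k = 12. Then 12² = 144 = 1·97 + 47, so 12² ≡ 47 (mod 97).

k = 12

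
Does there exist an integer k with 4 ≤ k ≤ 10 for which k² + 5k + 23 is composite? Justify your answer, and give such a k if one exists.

The values for k = 4, 5, …, 10 are 59, 73, 89, 107, 127, 149, 173, and each of these is prime.
So no value in the range makes the expression composite.

No, no such integer k in that range exists.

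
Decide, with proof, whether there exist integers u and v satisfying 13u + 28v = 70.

u = 14, v = -4

Since gcd(13, 28) = 1, every integer is an integer combination of 13 and 28.
Run the Euclidean algorithm on 28 and 13: 28 = 2·13 + 2, 13 = 6·2 + 1, 2 = 2·1 + 0.
Back-substituting, 1 = 13 − 6·2 = 13 − 6·(28 − 2·13) = −6·28 + 13·13; that is, 13·13 + 28·(-6) = 1.
Multiplying through by 70: u = 13·70 = 910, v = (-6)·70 = -420 is a solution.
Shifting by a multiple of (28, −13) keeps it a solution: u = 910 − 32·28 = 14, v = -420 + 32·13 = -4.
Check: 13·14 + 28·(-4) = 182 − 112 = 70. ✓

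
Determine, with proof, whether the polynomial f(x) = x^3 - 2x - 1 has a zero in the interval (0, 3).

Such a root exists.

f(0) = -1 and f(3) = 20, which have opposite signs.
Since f is a polynomial it is continuous on [0, 3].
By the Intermediate Value Theorem f must vanish at some point of (0, 3).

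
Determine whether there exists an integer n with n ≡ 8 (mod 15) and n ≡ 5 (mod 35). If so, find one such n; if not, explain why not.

gcd(15, 35) = 5. If n ≡ 8 (mod 15) and n ≡ 5 (mod 35), then n ≡ 8 (mod 5) and n ≡ 5 (mod 5).
However 8 ≡ 3 and 5 ≡ 0 (mod 5), and 3 ≠ 0.
So no integer satisfies both congruences.

No such integer exists.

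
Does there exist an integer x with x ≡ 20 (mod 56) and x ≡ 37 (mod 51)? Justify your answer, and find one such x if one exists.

gcd(56, 51) = 1, so the Chinese Remainder Theorem guarantees exactly one residue class mod 2856 satisfying both.
Write x = 20 + 56t and require 20 + 56t ≡ 37 (mod 51), i.e. 56t ≡ 17 (mod 51).
56 ≡ 5 (mod 51), so this reads 5t ≡ 17 (mod 51). Invert 5 mod 51 by the Euclidean algorithm: 51 = 10·5 + 1, 5 = 5·1 + 0; back-substituting, 1 = 51 − 10·5. Hence 5·(-10) ≡ 1, so 5⁻¹ ≡ -10 ≡ 41 (mod 51).
Therefore t ≡ 41·17 = 697 ≡ 34 (mod 51).
With t = 34: x = 20 + 56·34 = 1924.
Verify: 1924 = 34·56 + 20 and 1924 = 37·51 + 37. ✓

x = 1924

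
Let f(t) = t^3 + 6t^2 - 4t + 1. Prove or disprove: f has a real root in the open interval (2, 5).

The endpoint values f(2) = 25 and f(5) = 256 are both positive. Claim: f(t) > 0 for every t in (2, 5).
Substitute t = 2 + u, where 0 < u < 3 on the interval. Expanding, f(2 + u) = u^3 + 12u^2 + 32u + 25.
All 4 nonzero coefficients of this polynomial in u are positive; hence for u > 0 the value is a sum of positive terms (the constant 25 among them).
So f is strictly positive on (2, 5); no root exists in the interval.

No.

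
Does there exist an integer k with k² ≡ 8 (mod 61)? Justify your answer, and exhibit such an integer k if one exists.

There is no such integer.

Apply Euler's criterion with the prime 61: 8 is a quadratic residue iff 8^30 ≡ 1 (mod 61), and a non-residue iff it is ≡ −1.
Repeated squaring mod 61: 8^2 = 64 ≡ 3; 8^4 ≡ 3² = 9 ≡ 9; 8^8 ≡ 9² = 81 ≡ 20; 8^16 ≡ 20² = 400 ≡ 34.
Since 30 = 16 + 8 + 4 + 2, 8^30 ≡ 34 · 20 · 9 · 3; multiplying out mod 61: 34·20 = 680 ≡ 9, then 9·9 = 81 ≡ 20, then 20·3 = 60 ≡ 60. Thus 8^30 ≡ 60 ≡ −1 (mod 61).
The value −1 means 8 is a non-residue modulo 61, so k² ≡ 8 (mod 61) is impossible.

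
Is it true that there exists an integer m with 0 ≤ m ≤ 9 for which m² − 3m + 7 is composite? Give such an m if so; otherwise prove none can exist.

At m = 7: 7² − 3·7 + 7 = 35 = 5·7, which is composite.

m = 7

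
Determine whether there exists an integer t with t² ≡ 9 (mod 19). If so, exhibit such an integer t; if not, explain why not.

Take t = 3. Then 3² = 9, and since 0 ≤ 9 < 19 this is already reduced: 3² ≡ 9 (mod 19).

t = 3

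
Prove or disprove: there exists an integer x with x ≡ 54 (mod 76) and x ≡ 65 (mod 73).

x = 2182

gcd(76, 73) = 1, so the Chinese Remainder Theorem guarantees exactly one residue class mod 5548 satisfying both.
Any solution of the first congruence is x = 54 + 76t; substituting into the second, 76t ≡ 65 − 54 ≡ 11 (mod 73).
76 ≡ 3 (mod 73), so this reads 3t ≡ 11 (mod 73). Invert 3 mod 73 by the Euclidean algorithm: 73 = 24·3 + 1, 3 = 3·1 + 0; back-substituting, 1 = 73 − 24·3. Hence 3·(-24) ≡ 1, so 3⁻¹ ≡ -24 ≡ 49 (mod 73).
Therefore t ≡ 49·11 = 539 ≡ 28 (mod 73).
With t = 28: x = 54 + 76·28 = 2182.
Indeed 2182 ≡ 54 (mod 76) and 2182 ≡ 65 (mod 73).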